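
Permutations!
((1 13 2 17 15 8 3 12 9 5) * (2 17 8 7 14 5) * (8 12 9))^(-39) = ((1 13 17 15 7 14 5)(2 12 8 3 9))^(-39) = (1 15 5 17 14 13 7)(2 12 8 3 9)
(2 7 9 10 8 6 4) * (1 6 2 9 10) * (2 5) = (1 6 4 9)(2 7 10 8 5) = [0, 6, 7, 3, 9, 2, 4, 10, 5, 1, 8]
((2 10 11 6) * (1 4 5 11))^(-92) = (1 10 2 6 11 5 4) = ((1 4 5 11 6 2 10))^(-92)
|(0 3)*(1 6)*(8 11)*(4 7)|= 2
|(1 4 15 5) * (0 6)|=|(0 6)(1 4 15 5)|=4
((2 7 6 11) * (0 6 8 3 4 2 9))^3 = (0 9 11 6)(2 3 7 4 8)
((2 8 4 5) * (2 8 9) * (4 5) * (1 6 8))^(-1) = ((1 6 8 5)(2 9))^(-1) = (1 5 8 6)(2 9)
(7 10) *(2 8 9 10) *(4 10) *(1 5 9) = (1 5 9 4 10 7 2 8) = [0, 5, 8, 3, 10, 9, 6, 2, 1, 4, 7]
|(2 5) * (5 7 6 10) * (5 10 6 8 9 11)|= 6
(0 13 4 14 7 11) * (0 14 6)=(0 13 4 6)(7 11 14)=[13, 1, 2, 3, 6, 5, 0, 11, 8, 9, 10, 14, 12, 4, 7]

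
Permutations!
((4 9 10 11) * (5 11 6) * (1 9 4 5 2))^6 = ((1 9 10 6 2)(5 11))^6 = (11)(1 9 10 6 2)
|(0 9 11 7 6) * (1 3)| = |(0 9 11 7 6)(1 3)| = 10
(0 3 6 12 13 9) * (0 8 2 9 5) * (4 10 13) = (0 3 6 12 4 10 13 5)(2 9 8) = [3, 1, 9, 6, 10, 0, 12, 7, 2, 8, 13, 11, 4, 5]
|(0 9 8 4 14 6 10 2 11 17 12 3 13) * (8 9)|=12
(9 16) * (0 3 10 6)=(0 3 10 6)(9 16)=[3, 1, 2, 10, 4, 5, 0, 7, 8, 16, 6, 11, 12, 13, 14, 15, 9]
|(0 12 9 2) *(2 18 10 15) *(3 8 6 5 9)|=11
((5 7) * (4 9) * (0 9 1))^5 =(0 9 4 1)(5 7)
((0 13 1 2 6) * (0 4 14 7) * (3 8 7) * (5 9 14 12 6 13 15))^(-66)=((0 15 5 9 14 3 8 7)(1 2 13)(4 12 6))^(-66)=(0 8 14 5)(3 9 15 7)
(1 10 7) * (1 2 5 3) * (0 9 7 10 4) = (10)(0 9 7 2 5 3 1 4) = [9, 4, 5, 1, 0, 3, 6, 2, 8, 7, 10]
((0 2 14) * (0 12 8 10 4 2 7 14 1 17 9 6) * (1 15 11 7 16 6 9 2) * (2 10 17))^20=((0 16 6)(1 2 15 11 7 14 12 8 17 10 4))^20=(0 6 16)(1 10 8 14 11 2 4 17 12 7 15)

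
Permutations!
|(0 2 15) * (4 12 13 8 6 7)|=|(0 2 15)(4 12 13 8 6 7)|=6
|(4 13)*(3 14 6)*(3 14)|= |(4 13)(6 14)|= 2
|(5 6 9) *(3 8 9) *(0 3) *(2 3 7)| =8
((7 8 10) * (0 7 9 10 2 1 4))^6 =((0 7 8 2 1 4)(9 10))^6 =(10)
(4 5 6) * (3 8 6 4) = (3 8 6)(4 5) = [0, 1, 2, 8, 5, 4, 3, 7, 6]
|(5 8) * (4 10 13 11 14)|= |(4 10 13 11 14)(5 8)|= 10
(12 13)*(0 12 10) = [12, 1, 2, 3, 4, 5, 6, 7, 8, 9, 0, 11, 13, 10] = (0 12 13 10)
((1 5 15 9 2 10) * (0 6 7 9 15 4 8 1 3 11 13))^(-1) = (15)(0 13 11 3 10 2 9 7 6)(1 8 4 5)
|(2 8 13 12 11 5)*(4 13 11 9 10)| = 20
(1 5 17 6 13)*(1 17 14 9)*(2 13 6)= (1 5 14 9)(2 13 17)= [0, 5, 13, 3, 4, 14, 6, 7, 8, 1, 10, 11, 12, 17, 9, 15, 16, 2]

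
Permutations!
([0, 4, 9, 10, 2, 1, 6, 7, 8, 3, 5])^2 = [0, 2, 3, 5, 9, 4, 6, 7, 8, 10, 1]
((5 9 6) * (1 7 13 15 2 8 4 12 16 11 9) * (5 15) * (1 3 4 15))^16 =(1 4 6 3 9 5 11 13 16 7 12)(2 8 15)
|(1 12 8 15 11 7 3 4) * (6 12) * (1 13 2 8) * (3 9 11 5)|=|(1 6 12)(2 8 15 5 3 4 13)(7 9 11)|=21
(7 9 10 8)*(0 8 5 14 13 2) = [8, 1, 0, 3, 4, 14, 6, 9, 7, 10, 5, 11, 12, 2, 13] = (0 8 7 9 10 5 14 13 2)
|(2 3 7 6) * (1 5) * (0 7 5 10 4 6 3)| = 9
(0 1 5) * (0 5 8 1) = [0, 8, 2, 3, 4, 5, 6, 7, 1] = (1 8)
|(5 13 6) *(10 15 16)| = 3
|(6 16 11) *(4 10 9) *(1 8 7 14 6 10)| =10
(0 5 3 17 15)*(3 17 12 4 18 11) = (0 5 17 15)(3 12 4 18 11) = [5, 1, 2, 12, 18, 17, 6, 7, 8, 9, 10, 3, 4, 13, 14, 0, 16, 15, 11]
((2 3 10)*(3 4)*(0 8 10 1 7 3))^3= ((0 8 10 2 4)(1 7 3))^3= (0 2 8 4 10)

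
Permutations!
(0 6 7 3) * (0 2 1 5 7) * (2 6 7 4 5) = (0 7 3 6)(1 2)(4 5) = [7, 2, 1, 6, 5, 4, 0, 3]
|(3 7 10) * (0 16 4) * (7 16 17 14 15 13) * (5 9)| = 10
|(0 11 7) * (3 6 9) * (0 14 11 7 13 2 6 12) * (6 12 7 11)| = 5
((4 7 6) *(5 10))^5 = ((4 7 6)(5 10))^5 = (4 6 7)(5 10)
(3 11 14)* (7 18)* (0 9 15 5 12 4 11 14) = (0 9 15 5 12 4 11)(3 14)(7 18) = [9, 1, 2, 14, 11, 12, 6, 18, 8, 15, 10, 0, 4, 13, 3, 5, 16, 17, 7]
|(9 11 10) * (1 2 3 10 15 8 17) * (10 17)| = 20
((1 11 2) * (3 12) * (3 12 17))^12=(17)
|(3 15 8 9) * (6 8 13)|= |(3 15 13 6 8 9)|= 6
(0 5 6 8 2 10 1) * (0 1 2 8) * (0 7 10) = (0 5 6 7 10 2) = [5, 1, 0, 3, 4, 6, 7, 10, 8, 9, 2]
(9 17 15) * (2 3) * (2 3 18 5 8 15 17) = (2 18 5 8 15 9) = [0, 1, 18, 3, 4, 8, 6, 7, 15, 2, 10, 11, 12, 13, 14, 9, 16, 17, 5]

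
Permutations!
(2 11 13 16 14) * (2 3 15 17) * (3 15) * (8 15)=(2 11 13 16 14 8 15 17)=[0, 1, 11, 3, 4, 5, 6, 7, 15, 9, 10, 13, 12, 16, 8, 17, 14, 2]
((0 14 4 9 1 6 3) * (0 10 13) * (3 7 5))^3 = (0 9 7 10 14 1 5 13 4 6 3)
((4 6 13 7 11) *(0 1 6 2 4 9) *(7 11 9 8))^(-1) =(0 9 7 8 11 13 6 1)(2 4)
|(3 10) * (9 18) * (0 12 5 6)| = 4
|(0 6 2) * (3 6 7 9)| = |(0 7 9 3 6 2)| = 6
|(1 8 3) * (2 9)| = 6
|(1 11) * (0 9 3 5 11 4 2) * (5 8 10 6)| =11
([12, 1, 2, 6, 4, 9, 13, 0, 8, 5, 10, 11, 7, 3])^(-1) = [7, 1, 2, 13, 4, 9, 3, 12, 8, 5, 10, 11, 0, 6]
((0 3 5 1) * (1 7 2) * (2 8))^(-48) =(0 3 5 7 8 2 1)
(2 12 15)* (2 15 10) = (15)(2 12 10) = [0, 1, 12, 3, 4, 5, 6, 7, 8, 9, 2, 11, 10, 13, 14, 15]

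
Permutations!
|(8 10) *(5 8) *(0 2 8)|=5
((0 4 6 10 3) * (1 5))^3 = (0 10 4 3 6)(1 5)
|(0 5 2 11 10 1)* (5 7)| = 7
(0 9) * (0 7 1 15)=(0 9 7 1 15)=[9, 15, 2, 3, 4, 5, 6, 1, 8, 7, 10, 11, 12, 13, 14, 0]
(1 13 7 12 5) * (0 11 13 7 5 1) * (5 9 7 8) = [11, 8, 2, 3, 4, 0, 6, 12, 5, 7, 10, 13, 1, 9] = (0 11 13 9 7 12 1 8 5)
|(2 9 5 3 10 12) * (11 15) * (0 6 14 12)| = |(0 6 14 12 2 9 5 3 10)(11 15)| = 18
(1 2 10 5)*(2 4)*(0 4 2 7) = [4, 2, 10, 3, 7, 1, 6, 0, 8, 9, 5] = (0 4 7)(1 2 10 5)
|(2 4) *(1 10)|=2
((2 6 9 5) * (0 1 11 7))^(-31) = ((0 1 11 7)(2 6 9 5))^(-31) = (0 1 11 7)(2 6 9 5)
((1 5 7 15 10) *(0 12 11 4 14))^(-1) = ((0 12 11 4 14)(1 5 7 15 10))^(-1) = (0 14 4 11 12)(1 10 15 7 5)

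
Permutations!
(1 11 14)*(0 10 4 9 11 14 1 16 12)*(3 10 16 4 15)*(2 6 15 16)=(0 2 6 15 3 10 16 12)(1 14 4 9 11)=[2, 14, 6, 10, 9, 5, 15, 7, 8, 11, 16, 1, 0, 13, 4, 3, 12]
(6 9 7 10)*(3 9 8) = (3 9 7 10 6 8) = [0, 1, 2, 9, 4, 5, 8, 10, 3, 7, 6]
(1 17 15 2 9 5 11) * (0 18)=[18, 17, 9, 3, 4, 11, 6, 7, 8, 5, 10, 1, 12, 13, 14, 2, 16, 15, 0]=(0 18)(1 17 15 2 9 5 11)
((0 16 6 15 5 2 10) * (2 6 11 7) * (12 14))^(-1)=(0 10 2 7 11 16)(5 15 6)(12 14)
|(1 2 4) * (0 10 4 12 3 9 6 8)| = |(0 10 4 1 2 12 3 9 6 8)| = 10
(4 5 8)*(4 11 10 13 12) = (4 5 8 11 10 13 12) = [0, 1, 2, 3, 5, 8, 6, 7, 11, 9, 13, 10, 4, 12]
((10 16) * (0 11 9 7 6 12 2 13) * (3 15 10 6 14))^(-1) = ((0 11 9 7 14 3 15 10 16 6 12 2 13))^(-1) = (0 13 2 12 6 16 10 15 3 14 7 9 11)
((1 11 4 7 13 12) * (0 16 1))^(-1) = (0 12 13 7 4 11 1 16)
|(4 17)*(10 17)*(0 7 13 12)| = |(0 7 13 12)(4 10 17)| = 12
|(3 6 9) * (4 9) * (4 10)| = |(3 6 10 4 9)| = 5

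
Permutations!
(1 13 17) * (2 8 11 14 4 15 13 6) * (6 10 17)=(1 10 17)(2 8 11 14 4 15 13 6)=[0, 10, 8, 3, 15, 5, 2, 7, 11, 9, 17, 14, 12, 6, 4, 13, 16, 1]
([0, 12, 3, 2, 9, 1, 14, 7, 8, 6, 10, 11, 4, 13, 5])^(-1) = (1 5 14 6 9 4 12)(2 3)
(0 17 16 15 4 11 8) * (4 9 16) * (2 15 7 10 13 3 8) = (0 17 4 11 2 15 9 16 7 10 13 3 8) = [17, 1, 15, 8, 11, 5, 6, 10, 0, 16, 13, 2, 12, 3, 14, 9, 7, 4]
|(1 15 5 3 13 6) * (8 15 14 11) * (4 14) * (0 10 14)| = 12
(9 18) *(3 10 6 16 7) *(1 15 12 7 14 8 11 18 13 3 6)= (1 15 12 7 6 16 14 8 11 18 9 13 3 10)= [0, 15, 2, 10, 4, 5, 16, 6, 11, 13, 1, 18, 7, 3, 8, 12, 14, 17, 9]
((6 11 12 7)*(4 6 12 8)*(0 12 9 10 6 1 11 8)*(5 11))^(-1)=((0 12 7 9 10 6 8 4 1 5 11))^(-1)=(0 11 5 1 4 8 6 10 9 7 12)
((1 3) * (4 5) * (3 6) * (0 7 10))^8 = (0 10 7)(1 3 6)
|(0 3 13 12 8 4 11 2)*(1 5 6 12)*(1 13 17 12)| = 24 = |(0 3 17 12 8 4 11 2)(1 5 6)|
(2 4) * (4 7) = (2 7 4) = [0, 1, 7, 3, 2, 5, 6, 4]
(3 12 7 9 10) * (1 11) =[0, 11, 2, 12, 4, 5, 6, 9, 8, 10, 3, 1, 7] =(1 11)(3 12 7 9 10)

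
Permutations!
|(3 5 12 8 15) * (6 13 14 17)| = 20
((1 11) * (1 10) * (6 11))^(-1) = (1 10 11 6)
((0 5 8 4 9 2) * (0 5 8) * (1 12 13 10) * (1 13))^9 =(0 9)(1 12)(2 8)(4 5)(10 13)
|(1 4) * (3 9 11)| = |(1 4)(3 9 11)| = 6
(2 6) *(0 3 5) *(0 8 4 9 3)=(2 6)(3 5 8 4 9)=[0, 1, 6, 5, 9, 8, 2, 7, 4, 3]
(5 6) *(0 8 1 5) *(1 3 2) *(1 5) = (0 8 3 2 5 6) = [8, 1, 5, 2, 4, 6, 0, 7, 3]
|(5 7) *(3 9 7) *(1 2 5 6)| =7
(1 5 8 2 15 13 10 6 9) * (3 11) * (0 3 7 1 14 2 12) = (0 3 11 7 1 5 8 12)(2 15 13 10 6 9 14) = [3, 5, 15, 11, 4, 8, 9, 1, 12, 14, 6, 7, 0, 10, 2, 13]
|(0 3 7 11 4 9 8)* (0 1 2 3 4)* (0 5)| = 10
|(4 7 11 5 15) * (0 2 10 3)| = 20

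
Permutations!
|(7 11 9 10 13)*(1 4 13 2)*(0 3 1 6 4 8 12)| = |(0 3 1 8 12)(2 6 4 13 7 11 9 10)| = 40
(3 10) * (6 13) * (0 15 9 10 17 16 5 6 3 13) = (0 15 9 10 13 3 17 16 5 6) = [15, 1, 2, 17, 4, 6, 0, 7, 8, 10, 13, 11, 12, 3, 14, 9, 5, 16]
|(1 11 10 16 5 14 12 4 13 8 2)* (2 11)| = |(1 2)(4 13 8 11 10 16 5 14 12)| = 18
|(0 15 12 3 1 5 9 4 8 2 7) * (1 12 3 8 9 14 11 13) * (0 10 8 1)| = |(0 15 3 12 1 5 14 11 13)(2 7 10 8)(4 9)| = 36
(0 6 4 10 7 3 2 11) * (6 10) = (0 10 7 3 2 11)(4 6) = [10, 1, 11, 2, 6, 5, 4, 3, 8, 9, 7, 0]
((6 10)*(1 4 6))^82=((1 4 6 10))^82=(1 6)(4 10)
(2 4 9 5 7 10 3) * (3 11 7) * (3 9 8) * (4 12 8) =(2 12 8 3)(5 9)(7 10 11) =[0, 1, 12, 2, 4, 9, 6, 10, 3, 5, 11, 7, 8]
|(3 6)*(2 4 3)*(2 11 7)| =|(2 4 3 6 11 7)| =6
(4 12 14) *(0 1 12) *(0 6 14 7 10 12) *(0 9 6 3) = (0 1 9 6 14 4 3)(7 10 12) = [1, 9, 2, 0, 3, 5, 14, 10, 8, 6, 12, 11, 7, 13, 4]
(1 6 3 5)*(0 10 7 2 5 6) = (0 10 7 2 5 1)(3 6) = [10, 0, 5, 6, 4, 1, 3, 2, 8, 9, 7]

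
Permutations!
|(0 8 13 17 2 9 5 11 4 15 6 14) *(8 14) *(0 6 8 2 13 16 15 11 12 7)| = |(0 14 6 2 9 5 12 7)(4 11)(8 16 15)(13 17)| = 24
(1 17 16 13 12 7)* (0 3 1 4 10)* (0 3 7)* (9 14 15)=[7, 17, 2, 1, 10, 5, 6, 4, 8, 14, 3, 11, 0, 12, 15, 9, 13, 16]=(0 7 4 10 3 1 17 16 13 12)(9 14 15)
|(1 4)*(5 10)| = 2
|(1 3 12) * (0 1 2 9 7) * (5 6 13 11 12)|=11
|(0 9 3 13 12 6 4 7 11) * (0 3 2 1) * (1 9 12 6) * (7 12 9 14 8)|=13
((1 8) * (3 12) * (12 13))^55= (1 8)(3 13 12)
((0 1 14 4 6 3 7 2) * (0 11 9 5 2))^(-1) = ((0 1 14 4 6 3 7)(2 11 9 5))^(-1) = (0 7 3 6 4 14 1)(2 5 9 11)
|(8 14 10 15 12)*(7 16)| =|(7 16)(8 14 10 15 12)| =10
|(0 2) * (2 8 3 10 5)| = |(0 8 3 10 5 2)| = 6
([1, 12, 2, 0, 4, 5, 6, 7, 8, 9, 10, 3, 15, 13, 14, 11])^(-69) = [15, 11, 2, 12, 4, 5, 6, 7, 8, 9, 10, 1, 3, 13, 14, 0]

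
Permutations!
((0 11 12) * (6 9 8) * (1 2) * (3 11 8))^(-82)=((0 8 6 9 3 11 12)(1 2))^(-82)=(0 6 3 12 8 9 11)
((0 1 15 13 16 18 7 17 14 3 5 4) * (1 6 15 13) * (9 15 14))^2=((0 6 14 3 5 4)(1 13 16 18 7 17 9 15))^2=(0 14 5)(1 16 7 9)(3 4 6)(13 18 17 15)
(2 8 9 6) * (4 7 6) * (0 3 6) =[3, 1, 8, 6, 7, 5, 2, 0, 9, 4] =(0 3 6 2 8 9 4 7)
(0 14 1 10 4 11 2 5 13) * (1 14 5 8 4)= (14)(0 5 13)(1 10)(2 8 4 11)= [5, 10, 8, 3, 11, 13, 6, 7, 4, 9, 1, 2, 12, 0, 14]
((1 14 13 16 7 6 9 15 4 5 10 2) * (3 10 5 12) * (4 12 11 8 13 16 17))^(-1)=((1 14 16 7 6 9 15 12 3 10 2)(4 11 8 13 17))^(-1)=(1 2 10 3 12 15 9 6 7 16 14)(4 17 13 8 11)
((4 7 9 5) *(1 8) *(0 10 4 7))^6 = ((0 10 4)(1 8)(5 7 9))^6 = (10)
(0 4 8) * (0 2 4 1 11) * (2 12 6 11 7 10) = (0 1 7 10 2 4 8 12 6 11) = [1, 7, 4, 3, 8, 5, 11, 10, 12, 9, 2, 0, 6]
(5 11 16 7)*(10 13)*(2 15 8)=(2 15 8)(5 11 16 7)(10 13)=[0, 1, 15, 3, 4, 11, 6, 5, 2, 9, 13, 16, 12, 10, 14, 8, 7]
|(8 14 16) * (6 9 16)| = 5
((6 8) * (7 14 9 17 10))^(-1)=((6 8)(7 14 9 17 10))^(-1)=(6 8)(7 10 17 9 14)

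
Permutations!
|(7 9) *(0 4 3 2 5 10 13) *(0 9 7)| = |(0 4 3 2 5 10 13 9)| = 8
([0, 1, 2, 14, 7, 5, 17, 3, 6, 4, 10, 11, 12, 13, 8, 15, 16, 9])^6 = [0, 1, 2, 4, 17, 5, 14, 9, 3, 6, 10, 11, 12, 13, 7, 15, 16, 8]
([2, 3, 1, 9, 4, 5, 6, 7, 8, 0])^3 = [3, 0, 9, 2, 4, 5, 6, 7, 8, 1]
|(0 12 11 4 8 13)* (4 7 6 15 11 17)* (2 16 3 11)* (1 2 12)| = 14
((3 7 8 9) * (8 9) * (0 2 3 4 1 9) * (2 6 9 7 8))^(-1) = ((0 6 9 4 1 7)(2 3 8))^(-1) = (0 7 1 4 9 6)(2 8 3)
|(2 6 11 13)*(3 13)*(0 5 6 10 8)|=|(0 5 6 11 3 13 2 10 8)|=9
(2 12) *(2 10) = (2 12 10) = [0, 1, 12, 3, 4, 5, 6, 7, 8, 9, 2, 11, 10]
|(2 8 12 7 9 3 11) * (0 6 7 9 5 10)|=30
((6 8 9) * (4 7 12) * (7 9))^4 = ((4 9 6 8 7 12))^4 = (4 7 6)(8 9 12)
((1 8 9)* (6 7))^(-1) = ((1 8 9)(6 7))^(-1) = (1 9 8)(6 7)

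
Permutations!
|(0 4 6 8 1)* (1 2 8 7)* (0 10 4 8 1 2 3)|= |(0 8 3)(1 10 4 6 7 2)|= 6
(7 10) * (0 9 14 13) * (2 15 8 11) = (0 9 14 13)(2 15 8 11)(7 10) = [9, 1, 15, 3, 4, 5, 6, 10, 11, 14, 7, 2, 12, 0, 13, 8]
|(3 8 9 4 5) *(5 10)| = 6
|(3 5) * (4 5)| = 3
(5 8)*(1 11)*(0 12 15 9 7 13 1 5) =(0 12 15 9 7 13 1 11 5 8) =[12, 11, 2, 3, 4, 8, 6, 13, 0, 7, 10, 5, 15, 1, 14, 9]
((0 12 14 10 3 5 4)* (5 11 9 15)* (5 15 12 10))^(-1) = (15)(0 4 5 14 12 9 11 3 10)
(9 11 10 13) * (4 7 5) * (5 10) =(4 7 10 13 9 11 5) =[0, 1, 2, 3, 7, 4, 6, 10, 8, 11, 13, 5, 12, 9]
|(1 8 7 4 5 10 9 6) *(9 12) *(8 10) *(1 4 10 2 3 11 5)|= |(1 2 3 11 5 8 7 10 12 9 6 4)|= 12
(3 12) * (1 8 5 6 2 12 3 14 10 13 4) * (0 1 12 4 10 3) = (0 1 8 5 6 2 4 12 14 3)(10 13) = [1, 8, 4, 0, 12, 6, 2, 7, 5, 9, 13, 11, 14, 10, 3]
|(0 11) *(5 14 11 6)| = 5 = |(0 6 5 14 11)|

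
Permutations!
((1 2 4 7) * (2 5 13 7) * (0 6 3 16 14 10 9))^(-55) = (0 6 3 16 14 10 9)(1 5 13 7)(2 4)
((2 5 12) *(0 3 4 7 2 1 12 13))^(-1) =(0 13 5 2 7 4 3)(1 12)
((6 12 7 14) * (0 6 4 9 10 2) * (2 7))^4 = ((0 6 12 2)(4 9 10 7 14))^4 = (4 14 7 10 9)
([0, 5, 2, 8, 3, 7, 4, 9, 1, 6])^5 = [0, 4, 2, 9, 7, 3, 5, 8, 6, 1]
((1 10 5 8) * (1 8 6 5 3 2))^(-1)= (1 2 3 10)(5 6)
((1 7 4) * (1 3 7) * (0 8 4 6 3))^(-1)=(0 4 8)(3 6 7)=((0 8 4)(3 7 6))^(-1)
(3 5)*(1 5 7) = (1 5 3 7) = [0, 5, 2, 7, 4, 3, 6, 1]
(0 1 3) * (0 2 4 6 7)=[1, 3, 4, 2, 6, 5, 7, 0]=(0 1 3 2 4 6 7)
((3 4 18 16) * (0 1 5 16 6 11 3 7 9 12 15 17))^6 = ((0 1 5 16 7 9 12 15 17)(3 4 18 6 11))^6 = (0 12 16)(1 15 7)(3 4 18 6 11)(5 17 9)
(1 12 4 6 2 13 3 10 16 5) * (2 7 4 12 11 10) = (1 11 10 16 5)(2 13 3)(4 6 7) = [0, 11, 13, 2, 6, 1, 7, 4, 8, 9, 16, 10, 12, 3, 14, 15, 5]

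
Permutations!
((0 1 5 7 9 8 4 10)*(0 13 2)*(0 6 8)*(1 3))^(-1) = (0 9 7 5 1 3)(2 13 10 4 8 6)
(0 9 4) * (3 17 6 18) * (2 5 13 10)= (0 9 4)(2 5 13 10)(3 17 6 18)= [9, 1, 5, 17, 0, 13, 18, 7, 8, 4, 2, 11, 12, 10, 14, 15, 16, 6, 3]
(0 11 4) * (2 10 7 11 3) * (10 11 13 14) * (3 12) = (0 12 3 2 11 4)(7 13 14 10) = [12, 1, 11, 2, 0, 5, 6, 13, 8, 9, 7, 4, 3, 14, 10]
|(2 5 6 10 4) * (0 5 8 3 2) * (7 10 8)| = |(0 5 6 8 3 2 7 10 4)| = 9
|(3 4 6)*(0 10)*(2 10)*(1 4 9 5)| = |(0 2 10)(1 4 6 3 9 5)| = 6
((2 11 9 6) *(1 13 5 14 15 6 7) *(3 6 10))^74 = (1 5 15 3 2 9)(6 11 7 13 14 10)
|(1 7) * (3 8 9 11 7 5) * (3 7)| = 12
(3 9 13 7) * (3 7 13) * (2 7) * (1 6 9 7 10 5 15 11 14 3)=(1 6 9)(2 10 5 15 11 14 3 7)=[0, 6, 10, 7, 4, 15, 9, 2, 8, 1, 5, 14, 12, 13, 3, 11]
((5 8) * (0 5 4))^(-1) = (0 4 8 5)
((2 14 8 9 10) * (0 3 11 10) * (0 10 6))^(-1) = ((0 3 11 6)(2 14 8 9 10))^(-1) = (0 6 11 3)(2 10 9 8 14)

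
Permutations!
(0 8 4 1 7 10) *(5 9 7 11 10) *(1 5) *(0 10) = (0 8 4 5 9 7 1 11) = [8, 11, 2, 3, 5, 9, 6, 1, 4, 7, 10, 0]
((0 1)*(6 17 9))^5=(0 1)(6 9 17)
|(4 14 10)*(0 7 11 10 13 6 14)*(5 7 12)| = 21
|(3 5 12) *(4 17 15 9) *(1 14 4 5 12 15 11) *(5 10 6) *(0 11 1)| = 20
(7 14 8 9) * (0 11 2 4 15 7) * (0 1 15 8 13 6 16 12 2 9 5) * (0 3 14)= (0 11 9 1 15 7)(2 4 8 5 3 14 13 6 16 12)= [11, 15, 4, 14, 8, 3, 16, 0, 5, 1, 10, 9, 2, 6, 13, 7, 12]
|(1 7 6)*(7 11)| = 4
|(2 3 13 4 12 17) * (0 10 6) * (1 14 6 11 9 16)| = |(0 10 11 9 16 1 14 6)(2 3 13 4 12 17)| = 24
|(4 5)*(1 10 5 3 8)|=6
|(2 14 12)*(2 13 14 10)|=6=|(2 10)(12 13 14)|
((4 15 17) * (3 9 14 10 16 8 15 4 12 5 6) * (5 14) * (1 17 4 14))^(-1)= (1 12 17)(3 6 5 9)(4 15 8 16 10 14)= ((1 17 12)(3 9 5 6)(4 14 10 16 8 15))^(-1)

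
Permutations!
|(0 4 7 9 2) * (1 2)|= 6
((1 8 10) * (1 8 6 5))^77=((1 6 5)(8 10))^77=(1 5 6)(8 10)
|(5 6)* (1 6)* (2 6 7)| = |(1 7 2 6 5)| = 5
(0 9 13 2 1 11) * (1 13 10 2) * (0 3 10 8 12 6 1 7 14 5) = (0 9 8 12 6 1 11 3 10 2 13 7 14 5) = [9, 11, 13, 10, 4, 0, 1, 14, 12, 8, 2, 3, 6, 7, 5]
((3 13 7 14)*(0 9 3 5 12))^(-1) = (0 12 5 14 7 13 3 9)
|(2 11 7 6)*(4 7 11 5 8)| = 6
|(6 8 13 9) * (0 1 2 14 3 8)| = 9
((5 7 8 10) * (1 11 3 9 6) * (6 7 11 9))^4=(1 10 6 8 3 7 11 9 5)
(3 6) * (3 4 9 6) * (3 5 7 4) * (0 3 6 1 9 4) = (0 3 5 7)(1 9) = [3, 9, 2, 5, 4, 7, 6, 0, 8, 1]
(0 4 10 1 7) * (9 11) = [4, 7, 2, 3, 10, 5, 6, 0, 8, 11, 1, 9] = (0 4 10 1 7)(9 11)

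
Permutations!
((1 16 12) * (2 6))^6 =(16)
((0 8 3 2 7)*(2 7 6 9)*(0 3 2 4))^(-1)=(0 4 9 6 2 8)(3 7)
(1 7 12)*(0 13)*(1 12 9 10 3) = (0 13)(1 7 9 10 3) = [13, 7, 2, 1, 4, 5, 6, 9, 8, 10, 3, 11, 12, 0]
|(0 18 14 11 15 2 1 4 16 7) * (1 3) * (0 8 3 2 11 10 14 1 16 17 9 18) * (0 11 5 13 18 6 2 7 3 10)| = |(0 11 15 5 13 18 1 4 17 9 6 2 7 8 10 14)(3 16)| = 16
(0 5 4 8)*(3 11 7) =[5, 1, 2, 11, 8, 4, 6, 3, 0, 9, 10, 7] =(0 5 4 8)(3 11 7)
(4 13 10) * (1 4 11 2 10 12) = (1 4 13 12)(2 10 11) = [0, 4, 10, 3, 13, 5, 6, 7, 8, 9, 11, 2, 1, 12]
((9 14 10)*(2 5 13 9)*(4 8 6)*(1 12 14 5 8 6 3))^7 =((1 12 14 10 2 8 3)(4 6)(5 13 9))^7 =(14)(4 6)(5 13 9)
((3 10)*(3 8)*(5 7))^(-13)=((3 10 8)(5 7))^(-13)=(3 8 10)(5 7)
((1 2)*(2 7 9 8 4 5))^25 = ((1 7 9 8 4 5 2))^25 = (1 4 7 5 9 2 8)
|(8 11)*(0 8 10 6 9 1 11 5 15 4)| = |(0 8 5 15 4)(1 11 10 6 9)| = 5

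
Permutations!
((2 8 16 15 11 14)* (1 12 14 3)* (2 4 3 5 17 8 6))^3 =(1 4 12 3 14)(2 6)(5 16)(8 11)(15 17) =((1 12 14 4 3)(2 6)(5 17 8 16 15 11))^3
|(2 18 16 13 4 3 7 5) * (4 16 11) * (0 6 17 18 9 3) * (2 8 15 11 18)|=12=|(18)(0 6 17 2 9 3 7 5 8 15 11 4)(13 16)|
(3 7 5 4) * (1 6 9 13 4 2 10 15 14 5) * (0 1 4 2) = [1, 6, 10, 7, 3, 0, 9, 4, 8, 13, 15, 11, 12, 2, 5, 14] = (0 1 6 9 13 2 10 15 14 5)(3 7 4)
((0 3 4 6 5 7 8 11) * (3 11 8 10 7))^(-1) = ((0 11)(3 4 6 5)(7 10))^(-1) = (0 11)(3 5 6 4)(7 10)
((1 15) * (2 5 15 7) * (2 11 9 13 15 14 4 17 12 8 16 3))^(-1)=(1 15 13 9 11 7)(2 3 16 8 12 17 4 14 5)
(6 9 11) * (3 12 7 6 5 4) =(3 12 7 6 9 11 5 4) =[0, 1, 2, 12, 3, 4, 9, 6, 8, 11, 10, 5, 7]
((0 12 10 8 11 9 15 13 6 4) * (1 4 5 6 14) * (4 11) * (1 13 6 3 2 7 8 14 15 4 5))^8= (0 11 15 10 4 1 13 12 9 6 14)(2 5 7 3 8)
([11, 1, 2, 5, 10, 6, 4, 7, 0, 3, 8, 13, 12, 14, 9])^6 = [5, 1, 2, 0, 14, 11, 13, 7, 3, 8, 9, 6, 12, 4, 10]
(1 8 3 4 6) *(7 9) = [0, 8, 2, 4, 6, 5, 1, 9, 3, 7] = (1 8 3 4 6)(7 9)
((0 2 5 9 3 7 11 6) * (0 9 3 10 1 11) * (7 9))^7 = (0 11 9 2 6 10 5 7 1 3)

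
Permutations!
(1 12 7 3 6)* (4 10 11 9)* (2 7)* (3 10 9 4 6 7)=(1 12 2 3 7 10 11 4 9 6)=[0, 12, 3, 7, 9, 5, 1, 10, 8, 6, 11, 4, 2]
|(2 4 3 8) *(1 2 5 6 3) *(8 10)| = 15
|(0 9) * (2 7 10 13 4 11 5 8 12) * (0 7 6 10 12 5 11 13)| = 14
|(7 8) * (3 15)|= 2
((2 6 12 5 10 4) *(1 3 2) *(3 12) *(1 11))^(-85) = (1 11 4 10 5 12)(2 3 6)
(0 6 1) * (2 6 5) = (0 5 2 6 1) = [5, 0, 6, 3, 4, 2, 1]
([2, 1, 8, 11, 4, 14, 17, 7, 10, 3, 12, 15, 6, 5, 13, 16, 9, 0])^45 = [10, 1, 12, 3, 4, 5, 2, 7, 6, 9, 17, 11, 0, 13, 14, 15, 16, 8]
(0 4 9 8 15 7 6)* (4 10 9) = (0 10 9 8 15 7 6) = [10, 1, 2, 3, 4, 5, 0, 6, 15, 8, 9, 11, 12, 13, 14, 7]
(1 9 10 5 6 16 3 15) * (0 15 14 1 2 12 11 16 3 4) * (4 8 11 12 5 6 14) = (0 15 2 5 14 1 9 10 6 3 4)(8 11 16) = [15, 9, 5, 4, 0, 14, 3, 7, 11, 10, 6, 16, 12, 13, 1, 2, 8]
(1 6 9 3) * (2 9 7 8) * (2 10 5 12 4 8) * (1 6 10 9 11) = (1 10 5 12 4 8 9 3 6 7 2 11) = [0, 10, 11, 6, 8, 12, 7, 2, 9, 3, 5, 1, 4]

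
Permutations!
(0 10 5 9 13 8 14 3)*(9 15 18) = (0 10 5 15 18 9 13 8 14 3) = [10, 1, 2, 0, 4, 15, 6, 7, 14, 13, 5, 11, 12, 8, 3, 18, 16, 17, 9]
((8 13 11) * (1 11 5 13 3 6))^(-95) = ((1 11 8 3 6)(5 13))^(-95) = (5 13)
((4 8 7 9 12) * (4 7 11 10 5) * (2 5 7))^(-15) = ((2 5 4 8 11 10 7 9 12))^(-15) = (2 8 7)(4 10 12)(5 11 9)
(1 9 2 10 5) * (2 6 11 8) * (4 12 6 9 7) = [0, 7, 10, 3, 12, 1, 11, 4, 2, 9, 5, 8, 6] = (1 7 4 12 6 11 8 2 10 5)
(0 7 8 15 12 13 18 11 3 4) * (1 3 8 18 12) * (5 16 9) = [7, 3, 2, 4, 0, 16, 6, 18, 15, 5, 10, 8, 13, 12, 14, 1, 9, 17, 11] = (0 7 18 11 8 15 1 3 4)(5 16 9)(12 13)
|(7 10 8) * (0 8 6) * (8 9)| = 6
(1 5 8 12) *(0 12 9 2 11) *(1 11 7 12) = (0 1 5 8 9 2 7 12 11) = [1, 5, 7, 3, 4, 8, 6, 12, 9, 2, 10, 0, 11]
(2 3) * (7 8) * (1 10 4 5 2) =[0, 10, 3, 1, 5, 2, 6, 8, 7, 9, 4] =(1 10 4 5 2 3)(7 8)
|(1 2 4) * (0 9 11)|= |(0 9 11)(1 2 4)|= 3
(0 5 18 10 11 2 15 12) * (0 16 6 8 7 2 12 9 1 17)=(0 5 18 10 11 12 16 6 8 7 2 15 9 1 17)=[5, 17, 15, 3, 4, 18, 8, 2, 7, 1, 11, 12, 16, 13, 14, 9, 6, 0, 10]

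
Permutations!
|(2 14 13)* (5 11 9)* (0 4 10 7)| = |(0 4 10 7)(2 14 13)(5 11 9)| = 12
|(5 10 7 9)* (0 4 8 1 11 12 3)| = |(0 4 8 1 11 12 3)(5 10 7 9)| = 28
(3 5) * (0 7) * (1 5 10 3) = (0 7)(1 5)(3 10) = [7, 5, 2, 10, 4, 1, 6, 0, 8, 9, 3]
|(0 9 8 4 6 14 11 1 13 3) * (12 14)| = |(0 9 8 4 6 12 14 11 1 13 3)| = 11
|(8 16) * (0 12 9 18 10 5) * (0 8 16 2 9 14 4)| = |(0 12 14 4)(2 9 18 10 5 8)| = 12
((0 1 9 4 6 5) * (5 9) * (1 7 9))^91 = (9)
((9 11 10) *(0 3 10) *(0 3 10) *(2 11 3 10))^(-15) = (0 10)(2 9)(3 11)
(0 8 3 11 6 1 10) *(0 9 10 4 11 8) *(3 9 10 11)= (1 4 3 8 9 11 6)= [0, 4, 2, 8, 3, 5, 1, 7, 9, 11, 10, 6]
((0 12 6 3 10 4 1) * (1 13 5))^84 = (0 3 13)(1 6 4)(5 12 10)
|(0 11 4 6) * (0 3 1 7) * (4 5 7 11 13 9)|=10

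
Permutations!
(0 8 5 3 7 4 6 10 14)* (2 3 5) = [8, 1, 3, 7, 6, 5, 10, 4, 2, 9, 14, 11, 12, 13, 0] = (0 8 2 3 7 4 6 10 14)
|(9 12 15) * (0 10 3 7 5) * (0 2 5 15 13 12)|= 6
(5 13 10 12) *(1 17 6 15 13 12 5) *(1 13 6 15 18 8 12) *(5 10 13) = (1 17 15 6 18 8 12 5) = [0, 17, 2, 3, 4, 1, 18, 7, 12, 9, 10, 11, 5, 13, 14, 6, 16, 15, 8]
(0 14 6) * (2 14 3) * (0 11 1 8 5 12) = (0 3 2 14 6 11 1 8 5 12) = [3, 8, 14, 2, 4, 12, 11, 7, 5, 9, 10, 1, 0, 13, 6]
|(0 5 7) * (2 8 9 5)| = |(0 2 8 9 5 7)| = 6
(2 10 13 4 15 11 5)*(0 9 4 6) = (0 9 4 15 11 5 2 10 13 6) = [9, 1, 10, 3, 15, 2, 0, 7, 8, 4, 13, 5, 12, 6, 14, 11]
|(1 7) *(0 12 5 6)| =4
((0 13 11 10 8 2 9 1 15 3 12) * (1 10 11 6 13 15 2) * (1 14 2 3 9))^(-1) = ((0 15 9 10 8 14 2 1 3 12)(6 13))^(-1) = (0 12 3 1 2 14 8 10 9 15)(6 13)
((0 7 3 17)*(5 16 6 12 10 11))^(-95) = ((0 7 3 17)(5 16 6 12 10 11))^(-95) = (0 7 3 17)(5 16 6 12 10 11)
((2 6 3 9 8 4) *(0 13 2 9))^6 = ((0 13 2 6 3)(4 9 8))^6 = (0 13 2 6 3)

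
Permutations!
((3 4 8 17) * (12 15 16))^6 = (3 8)(4 17)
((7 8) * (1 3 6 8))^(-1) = (1 7 8 6 3)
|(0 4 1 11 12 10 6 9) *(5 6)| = |(0 4 1 11 12 10 5 6 9)| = 9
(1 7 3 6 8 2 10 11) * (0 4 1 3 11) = [4, 7, 10, 6, 1, 5, 8, 11, 2, 9, 0, 3] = (0 4 1 7 11 3 6 8 2 10)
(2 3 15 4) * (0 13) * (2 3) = (0 13)(3 15 4) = [13, 1, 2, 15, 3, 5, 6, 7, 8, 9, 10, 11, 12, 0, 14, 4]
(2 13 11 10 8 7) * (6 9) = (2 13 11 10 8 7)(6 9) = [0, 1, 13, 3, 4, 5, 9, 2, 7, 6, 8, 10, 12, 11]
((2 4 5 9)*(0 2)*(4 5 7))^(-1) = (0 9 5 2)(4 7)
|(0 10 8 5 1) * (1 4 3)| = 7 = |(0 10 8 5 4 3 1)|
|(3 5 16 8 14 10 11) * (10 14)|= |(3 5 16 8 10 11)|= 6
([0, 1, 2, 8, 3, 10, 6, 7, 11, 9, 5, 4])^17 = (3 8 11 4)(5 10)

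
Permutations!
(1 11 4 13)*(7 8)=(1 11 4 13)(7 8)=[0, 11, 2, 3, 13, 5, 6, 8, 7, 9, 10, 4, 12, 1]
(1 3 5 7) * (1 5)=(1 3)(5 7)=[0, 3, 2, 1, 4, 7, 6, 5]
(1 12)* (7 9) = (1 12)(7 9) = [0, 12, 2, 3, 4, 5, 6, 9, 8, 7, 10, 11, 1]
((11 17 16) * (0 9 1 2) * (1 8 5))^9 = (17)(0 5)(1 9)(2 8)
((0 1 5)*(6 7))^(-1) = ((0 1 5)(6 7))^(-1) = (0 5 1)(6 7)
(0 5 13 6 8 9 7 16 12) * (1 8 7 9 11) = (0 5 13 6 7 16 12)(1 8 11) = [5, 8, 2, 3, 4, 13, 7, 16, 11, 9, 10, 1, 0, 6, 14, 15, 12]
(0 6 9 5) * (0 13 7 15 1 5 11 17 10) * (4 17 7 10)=[6, 5, 2, 3, 17, 13, 9, 15, 8, 11, 0, 7, 12, 10, 14, 1, 16, 4]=(0 6 9 11 7 15 1 5 13 10)(4 17)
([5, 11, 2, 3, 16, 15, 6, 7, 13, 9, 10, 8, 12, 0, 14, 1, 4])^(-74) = [1, 13, 2, 3, 4, 11, 6, 7, 5, 9, 10, 0, 12, 15, 14, 8, 16]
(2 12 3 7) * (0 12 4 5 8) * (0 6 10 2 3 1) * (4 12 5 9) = (0 5 8 6 10 2 12 1)(3 7)(4 9) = [5, 0, 12, 7, 9, 8, 10, 3, 6, 4, 2, 11, 1]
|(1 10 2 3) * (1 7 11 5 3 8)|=|(1 10 2 8)(3 7 11 5)|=4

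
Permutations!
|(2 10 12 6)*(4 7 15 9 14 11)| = 12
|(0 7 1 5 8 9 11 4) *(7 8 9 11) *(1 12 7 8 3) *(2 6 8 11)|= |(0 3 1 5 9 11 4)(2 6 8)(7 12)|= 42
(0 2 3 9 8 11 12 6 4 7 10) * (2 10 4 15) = (0 10)(2 3 9 8 11 12 6 15)(4 7) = [10, 1, 3, 9, 7, 5, 15, 4, 11, 8, 0, 12, 6, 13, 14, 2]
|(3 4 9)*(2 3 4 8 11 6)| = 10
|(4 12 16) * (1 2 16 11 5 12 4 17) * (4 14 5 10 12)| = |(1 2 16 17)(4 14 5)(10 12 11)| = 12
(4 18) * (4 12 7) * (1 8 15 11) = (1 8 15 11)(4 18 12 7) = [0, 8, 2, 3, 18, 5, 6, 4, 15, 9, 10, 1, 7, 13, 14, 11, 16, 17, 12]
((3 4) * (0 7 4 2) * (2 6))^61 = (0 7 4 3 6 2)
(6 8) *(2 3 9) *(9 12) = (2 3 12 9)(6 8) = [0, 1, 3, 12, 4, 5, 8, 7, 6, 2, 10, 11, 9]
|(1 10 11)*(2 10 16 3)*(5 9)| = 6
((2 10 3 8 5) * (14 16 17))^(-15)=((2 10 3 8 5)(14 16 17))^(-15)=(17)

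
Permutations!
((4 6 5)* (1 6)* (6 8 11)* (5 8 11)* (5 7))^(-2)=((1 11 6 8 7 5 4))^(-2)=(1 5 8 11 4 7 6)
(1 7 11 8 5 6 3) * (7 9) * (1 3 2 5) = (1 9 7 11 8)(2 5 6) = [0, 9, 5, 3, 4, 6, 2, 11, 1, 7, 10, 8]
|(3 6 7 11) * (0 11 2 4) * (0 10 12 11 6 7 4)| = 9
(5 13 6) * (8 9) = (5 13 6)(8 9) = [0, 1, 2, 3, 4, 13, 5, 7, 9, 8, 10, 11, 12, 6]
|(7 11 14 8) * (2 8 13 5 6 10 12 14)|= 12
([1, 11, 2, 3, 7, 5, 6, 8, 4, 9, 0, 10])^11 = [10, 0, 2, 3, 8, 5, 6, 4, 7, 9, 11, 1]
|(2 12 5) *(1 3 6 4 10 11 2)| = 9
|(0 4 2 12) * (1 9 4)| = 6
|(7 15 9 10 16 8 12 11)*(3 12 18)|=10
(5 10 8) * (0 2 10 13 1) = (0 2 10 8 5 13 1) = [2, 0, 10, 3, 4, 13, 6, 7, 5, 9, 8, 11, 12, 1]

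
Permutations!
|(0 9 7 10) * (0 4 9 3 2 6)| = 4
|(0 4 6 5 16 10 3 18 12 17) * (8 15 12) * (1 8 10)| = |(0 4 6 5 16 1 8 15 12 17)(3 18 10)| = 30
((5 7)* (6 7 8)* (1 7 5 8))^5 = ((1 7 8 6 5))^5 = (8)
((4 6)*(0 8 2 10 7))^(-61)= ((0 8 2 10 7)(4 6))^(-61)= (0 7 10 2 8)(4 6)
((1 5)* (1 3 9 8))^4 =((1 5 3 9 8))^4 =(1 8 9 3 5)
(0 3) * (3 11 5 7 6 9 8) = (0 11 5 7 6 9 8 3) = [11, 1, 2, 0, 4, 7, 9, 6, 3, 8, 10, 5]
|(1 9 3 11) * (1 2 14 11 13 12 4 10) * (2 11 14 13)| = |(14)(1 9 3 2 13 12 4 10)| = 8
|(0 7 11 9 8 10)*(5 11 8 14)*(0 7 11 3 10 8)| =|(0 11 9 14 5 3 10 7)| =8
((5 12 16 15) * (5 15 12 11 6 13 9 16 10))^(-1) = (5 10 12 16 9 13 6 11)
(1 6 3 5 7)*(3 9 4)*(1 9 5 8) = (1 6 5 7 9 4 3 8) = [0, 6, 2, 8, 3, 7, 5, 9, 1, 4]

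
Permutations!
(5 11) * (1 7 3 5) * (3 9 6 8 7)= (1 3 5 11)(6 8 7 9)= [0, 3, 2, 5, 4, 11, 8, 9, 7, 6, 10, 1]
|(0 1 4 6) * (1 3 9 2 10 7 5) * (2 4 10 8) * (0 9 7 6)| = 18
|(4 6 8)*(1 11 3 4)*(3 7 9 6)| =|(1 11 7 9 6 8)(3 4)| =6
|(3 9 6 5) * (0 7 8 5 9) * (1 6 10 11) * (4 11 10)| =5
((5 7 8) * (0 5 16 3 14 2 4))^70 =((0 5 7 8 16 3 14 2 4))^70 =(0 2 3 8 5 4 14 16 7)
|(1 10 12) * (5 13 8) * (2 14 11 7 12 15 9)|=9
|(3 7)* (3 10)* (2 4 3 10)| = |(10)(2 4 3 7)| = 4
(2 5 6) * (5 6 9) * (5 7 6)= [0, 1, 5, 3, 4, 9, 2, 6, 8, 7]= (2 5 9 7 6)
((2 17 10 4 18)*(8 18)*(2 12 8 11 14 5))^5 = ((2 17 10 4 11 14 5)(8 18 12))^5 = (2 14 4 17 5 11 10)(8 12 18)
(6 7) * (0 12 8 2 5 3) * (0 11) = (0 12 8 2 5 3 11)(6 7) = [12, 1, 5, 11, 4, 3, 7, 6, 2, 9, 10, 0, 8]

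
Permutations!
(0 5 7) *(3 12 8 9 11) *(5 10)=(0 10 5 7)(3 12 8 9 11)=[10, 1, 2, 12, 4, 7, 6, 0, 9, 11, 5, 3, 8]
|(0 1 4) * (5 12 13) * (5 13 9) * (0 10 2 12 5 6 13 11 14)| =|(0 1 4 10 2 12 9 6 13 11 14)| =11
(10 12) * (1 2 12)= (1 2 12 10)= [0, 2, 12, 3, 4, 5, 6, 7, 8, 9, 1, 11, 10]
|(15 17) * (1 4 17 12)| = 5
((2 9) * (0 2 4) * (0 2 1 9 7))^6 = ((0 1 9 4 2 7))^6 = (9)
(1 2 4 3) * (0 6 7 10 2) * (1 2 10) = [6, 0, 4, 2, 3, 5, 7, 1, 8, 9, 10] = (10)(0 6 7 1)(2 4 3)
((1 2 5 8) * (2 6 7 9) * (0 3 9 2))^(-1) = (0 9 3)(1 8 5 2 7 6)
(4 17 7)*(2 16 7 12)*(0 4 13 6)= (0 4 17 12 2 16 7 13 6)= [4, 1, 16, 3, 17, 5, 0, 13, 8, 9, 10, 11, 2, 6, 14, 15, 7, 12]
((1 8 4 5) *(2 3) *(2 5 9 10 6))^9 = ((1 8 4 9 10 6 2 3 5))^9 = (10)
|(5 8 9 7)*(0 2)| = 4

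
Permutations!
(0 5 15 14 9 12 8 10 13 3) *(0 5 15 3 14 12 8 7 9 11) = (0 15 12 7 9 8 10 13 14 11)(3 5) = [15, 1, 2, 5, 4, 3, 6, 9, 10, 8, 13, 0, 7, 14, 11, 12]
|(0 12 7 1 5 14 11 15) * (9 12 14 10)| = 12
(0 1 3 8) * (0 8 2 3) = (8)(0 1)(2 3) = [1, 0, 3, 2, 4, 5, 6, 7, 8]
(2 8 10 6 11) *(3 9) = (2 8 10 6 11)(3 9) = [0, 1, 8, 9, 4, 5, 11, 7, 10, 3, 6, 2]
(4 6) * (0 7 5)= (0 7 5)(4 6)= [7, 1, 2, 3, 6, 0, 4, 5]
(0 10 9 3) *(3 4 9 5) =(0 10 5 3)(4 9) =[10, 1, 2, 0, 9, 3, 6, 7, 8, 4, 5]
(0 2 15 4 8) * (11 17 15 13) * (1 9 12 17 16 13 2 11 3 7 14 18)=[11, 9, 2, 7, 8, 5, 6, 14, 0, 12, 10, 16, 17, 3, 18, 4, 13, 15, 1]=(0 11 16 13 3 7 14 18 1 9 12 17 15 4 8)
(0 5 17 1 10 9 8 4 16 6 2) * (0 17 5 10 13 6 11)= (0 10 9 8 4 16 11)(1 13 6 2 17)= [10, 13, 17, 3, 16, 5, 2, 7, 4, 8, 9, 0, 12, 6, 14, 15, 11, 1]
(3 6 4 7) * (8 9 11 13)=[0, 1, 2, 6, 7, 5, 4, 3, 9, 11, 10, 13, 12, 8]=(3 6 4 7)(8 9 11 13)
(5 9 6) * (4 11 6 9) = [0, 1, 2, 3, 11, 4, 5, 7, 8, 9, 10, 6] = (4 11 6 5)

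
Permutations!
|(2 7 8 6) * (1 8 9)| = 6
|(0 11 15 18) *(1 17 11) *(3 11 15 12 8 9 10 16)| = |(0 1 17 15 18)(3 11 12 8 9 10 16)| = 35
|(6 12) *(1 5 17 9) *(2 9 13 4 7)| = |(1 5 17 13 4 7 2 9)(6 12)| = 8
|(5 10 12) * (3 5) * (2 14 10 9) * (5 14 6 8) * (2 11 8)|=4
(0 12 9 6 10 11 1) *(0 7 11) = (0 12 9 6 10)(1 7 11) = [12, 7, 2, 3, 4, 5, 10, 11, 8, 6, 0, 1, 9]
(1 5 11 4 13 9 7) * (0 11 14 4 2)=(0 11 2)(1 5 14 4 13 9 7)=[11, 5, 0, 3, 13, 14, 6, 1, 8, 7, 10, 2, 12, 9, 4]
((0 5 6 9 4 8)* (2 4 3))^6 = (0 4 3 6)(2 9 5 8)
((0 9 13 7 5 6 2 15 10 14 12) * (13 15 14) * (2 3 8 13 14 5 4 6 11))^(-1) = ((0 9 15 10 14 12)(2 5 11)(3 8 13 7 4 6))^(-1) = (0 12 14 10 15 9)(2 11 5)(3 6 4 7 13 8)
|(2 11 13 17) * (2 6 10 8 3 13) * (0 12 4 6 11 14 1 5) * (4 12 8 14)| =|(0 8 3 13 17 11 2 4 6 10 14 1 5)| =13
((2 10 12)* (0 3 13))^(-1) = ((0 3 13)(2 10 12))^(-1) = (0 13 3)(2 12 10)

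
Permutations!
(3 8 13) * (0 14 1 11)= (0 14 1 11)(3 8 13)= [14, 11, 2, 8, 4, 5, 6, 7, 13, 9, 10, 0, 12, 3, 1]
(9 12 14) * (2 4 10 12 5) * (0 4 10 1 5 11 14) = (0 4 1 5 2 10 12)(9 11 14) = [4, 5, 10, 3, 1, 2, 6, 7, 8, 11, 12, 14, 0, 13, 9]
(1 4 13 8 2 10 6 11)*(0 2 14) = (0 2 10 6 11 1 4 13 8 14) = [2, 4, 10, 3, 13, 5, 11, 7, 14, 9, 6, 1, 12, 8, 0]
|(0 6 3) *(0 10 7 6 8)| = 4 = |(0 8)(3 10 7 6)|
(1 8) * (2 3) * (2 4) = (1 8)(2 3 4) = [0, 8, 3, 4, 2, 5, 6, 7, 1]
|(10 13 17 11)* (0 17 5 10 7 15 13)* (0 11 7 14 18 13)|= |(0 17 7 15)(5 10 11 14 18 13)|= 12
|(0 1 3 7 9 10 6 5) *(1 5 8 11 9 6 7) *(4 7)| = 14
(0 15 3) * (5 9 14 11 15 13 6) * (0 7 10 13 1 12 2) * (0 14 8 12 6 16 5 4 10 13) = (0 1 6 4 10)(2 14 11 15 3 7 13 16 5 9 8 12) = [1, 6, 14, 7, 10, 9, 4, 13, 12, 8, 0, 15, 2, 16, 11, 3, 5]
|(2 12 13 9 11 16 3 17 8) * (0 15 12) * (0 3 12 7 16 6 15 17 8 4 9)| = 33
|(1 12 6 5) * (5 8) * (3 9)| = 10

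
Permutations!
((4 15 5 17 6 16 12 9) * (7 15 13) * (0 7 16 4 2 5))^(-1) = ((0 7 15)(2 5 17 6 4 13 16 12 9))^(-1) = (0 15 7)(2 9 12 16 13 4 6 17 5)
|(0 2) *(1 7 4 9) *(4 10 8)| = 6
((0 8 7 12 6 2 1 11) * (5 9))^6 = (0 1 6 7)(2 12 8 11)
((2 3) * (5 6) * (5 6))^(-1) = ((6)(2 3))^(-1) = (6)(2 3)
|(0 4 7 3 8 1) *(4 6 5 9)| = |(0 6 5 9 4 7 3 8 1)| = 9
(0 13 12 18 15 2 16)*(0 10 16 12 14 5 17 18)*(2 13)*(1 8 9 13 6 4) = [2, 8, 12, 3, 1, 17, 4, 7, 9, 13, 16, 11, 0, 14, 5, 6, 10, 18, 15] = (0 2 12)(1 8 9 13 14 5 17 18 15 6 4)(10 16)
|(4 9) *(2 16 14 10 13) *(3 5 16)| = 14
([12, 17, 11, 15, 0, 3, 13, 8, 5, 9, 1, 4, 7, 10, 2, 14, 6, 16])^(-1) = [4, 10, 14, 5, 11, 8, 16, 12, 7, 9, 13, 2, 0, 6, 15, 3, 17, 1]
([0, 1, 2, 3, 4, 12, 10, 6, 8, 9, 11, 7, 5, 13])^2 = [0, 1, 2, 3, 4, 5, 11, 10, 8, 9, 7, 6, 12, 13]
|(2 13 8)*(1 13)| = |(1 13 8 2)| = 4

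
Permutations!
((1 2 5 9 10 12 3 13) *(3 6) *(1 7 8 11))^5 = ((1 2 5 9 10 12 6 3 13 7 8 11))^5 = (1 12 8 9 13 2 6 11 10 7 5 3)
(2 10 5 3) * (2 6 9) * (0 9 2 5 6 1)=(0 9 5 3 1)(2 10 6)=[9, 0, 10, 1, 4, 3, 2, 7, 8, 5, 6]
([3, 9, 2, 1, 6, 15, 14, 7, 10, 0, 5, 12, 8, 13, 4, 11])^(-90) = (15)(0 1)(3 9)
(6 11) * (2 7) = (2 7)(6 11) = [0, 1, 7, 3, 4, 5, 11, 2, 8, 9, 10, 6]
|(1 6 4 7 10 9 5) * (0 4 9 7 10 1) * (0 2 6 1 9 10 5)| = 8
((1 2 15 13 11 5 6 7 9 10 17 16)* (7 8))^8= (1 7 13 17 6 2 9 11 16 8 15 10 5)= ((1 2 15 13 11 5 6 8 7 9 10 17 16))^8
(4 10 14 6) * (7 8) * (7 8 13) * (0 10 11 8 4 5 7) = (0 10 14 6 5 7 13)(4 11 8) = [10, 1, 2, 3, 11, 7, 5, 13, 4, 9, 14, 8, 12, 0, 6]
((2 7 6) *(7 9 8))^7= (2 8 6 9 7)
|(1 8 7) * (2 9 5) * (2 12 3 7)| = 8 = |(1 8 2 9 5 12 3 7)|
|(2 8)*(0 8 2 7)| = 3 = |(0 8 7)|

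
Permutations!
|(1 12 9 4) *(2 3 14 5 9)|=8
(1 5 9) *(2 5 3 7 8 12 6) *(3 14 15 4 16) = (1 14 15 4 16 3 7 8 12 6 2 5 9) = [0, 14, 5, 7, 16, 9, 2, 8, 12, 1, 10, 11, 6, 13, 15, 4, 3]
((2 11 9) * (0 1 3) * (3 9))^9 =((0 1 9 2 11 3))^9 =(0 2)(1 11)(3 9)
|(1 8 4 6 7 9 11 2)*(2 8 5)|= 6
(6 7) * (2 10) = (2 10)(6 7) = [0, 1, 10, 3, 4, 5, 7, 6, 8, 9, 2]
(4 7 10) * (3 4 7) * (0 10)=(0 10 7)(3 4)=[10, 1, 2, 4, 3, 5, 6, 0, 8, 9, 7]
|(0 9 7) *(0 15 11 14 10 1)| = |(0 9 7 15 11 14 10 1)| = 8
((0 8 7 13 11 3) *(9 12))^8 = (0 7 11)(3 8 13)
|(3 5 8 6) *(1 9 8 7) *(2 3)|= 8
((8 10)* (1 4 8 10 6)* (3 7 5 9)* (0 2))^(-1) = ((10)(0 2)(1 4 8 6)(3 7 5 9))^(-1) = (10)(0 2)(1 6 8 4)(3 9 5 7)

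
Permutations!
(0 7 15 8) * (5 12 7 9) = (0 9 5 12 7 15 8) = [9, 1, 2, 3, 4, 12, 6, 15, 0, 5, 10, 11, 7, 13, 14, 8]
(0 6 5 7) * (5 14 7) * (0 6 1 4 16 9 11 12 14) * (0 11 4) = (0 1)(4 16 9)(6 11 12 14 7) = [1, 0, 2, 3, 16, 5, 11, 6, 8, 4, 10, 12, 14, 13, 7, 15, 9]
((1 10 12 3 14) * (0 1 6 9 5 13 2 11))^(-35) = (0 1 10 12 3 14 6 9 5 13 2 11)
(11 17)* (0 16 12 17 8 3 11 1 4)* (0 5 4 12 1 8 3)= (0 16 1 12 17 8)(3 11)(4 5)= [16, 12, 2, 11, 5, 4, 6, 7, 0, 9, 10, 3, 17, 13, 14, 15, 1, 8]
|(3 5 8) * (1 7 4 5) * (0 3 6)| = |(0 3 1 7 4 5 8 6)| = 8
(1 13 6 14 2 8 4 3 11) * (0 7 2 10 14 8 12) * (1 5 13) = [7, 1, 12, 11, 3, 13, 8, 2, 4, 9, 14, 5, 0, 6, 10] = (0 7 2 12)(3 11 5 13 6 8 4)(10 14)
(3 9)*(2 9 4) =(2 9 3 4) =[0, 1, 9, 4, 2, 5, 6, 7, 8, 3]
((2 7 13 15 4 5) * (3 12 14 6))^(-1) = ((2 7 13 15 4 5)(3 12 14 6))^(-1) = (2 5 4 15 13 7)(3 6 14 12)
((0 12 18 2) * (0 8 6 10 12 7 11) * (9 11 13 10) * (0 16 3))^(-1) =(0 3 16 11 9 6 8 2 18 12 10 13 7) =((0 7 13 10 12 18 2 8 6 9 11 16 3))^(-1)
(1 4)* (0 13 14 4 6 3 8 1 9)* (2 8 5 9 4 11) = (0 13 14 11 2 8 1 6 3 5 9) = [13, 6, 8, 5, 4, 9, 3, 7, 1, 0, 10, 2, 12, 14, 11]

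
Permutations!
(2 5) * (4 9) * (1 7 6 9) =(1 7 6 9 4)(2 5) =[0, 7, 5, 3, 1, 2, 9, 6, 8, 4]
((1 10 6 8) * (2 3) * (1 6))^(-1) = ((1 10)(2 3)(6 8))^(-1) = (1 10)(2 3)(6 8)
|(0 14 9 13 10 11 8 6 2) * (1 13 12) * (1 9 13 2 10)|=|(0 14 13 1 2)(6 10 11 8)(9 12)|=20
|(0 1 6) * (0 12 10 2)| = 6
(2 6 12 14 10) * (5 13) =[0, 1, 6, 3, 4, 13, 12, 7, 8, 9, 2, 11, 14, 5, 10] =(2 6 12 14 10)(5 13)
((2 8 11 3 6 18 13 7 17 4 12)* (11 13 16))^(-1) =(2 12 4 17 7 13 8)(3 11 16 18 6)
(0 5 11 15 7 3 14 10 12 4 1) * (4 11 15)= (0 5 15 7 3 14 10 12 11 4 1)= [5, 0, 2, 14, 1, 15, 6, 3, 8, 9, 12, 4, 11, 13, 10, 7]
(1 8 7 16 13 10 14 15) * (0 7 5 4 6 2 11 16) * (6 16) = (0 7)(1 8 5 4 16 13 10 14 15)(2 11 6) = [7, 8, 11, 3, 16, 4, 2, 0, 5, 9, 14, 6, 12, 10, 15, 1, 13]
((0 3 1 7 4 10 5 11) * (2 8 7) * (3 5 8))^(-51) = (11)(4 10 8 7)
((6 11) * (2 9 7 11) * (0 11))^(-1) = (0 7 9 2 6 11)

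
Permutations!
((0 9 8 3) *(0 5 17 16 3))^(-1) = ((0 9 8)(3 5 17 16))^(-1) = (0 8 9)(3 16 17 5)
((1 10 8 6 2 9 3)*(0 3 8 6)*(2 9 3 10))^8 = ((0 10 6 9 8)(1 2 3))^8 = (0 9 10 8 6)(1 3 2)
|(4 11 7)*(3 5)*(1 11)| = 4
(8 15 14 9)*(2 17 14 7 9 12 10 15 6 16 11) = (2 17 14 12 10 15 7 9 8 6 16 11) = [0, 1, 17, 3, 4, 5, 16, 9, 6, 8, 15, 2, 10, 13, 12, 7, 11, 14]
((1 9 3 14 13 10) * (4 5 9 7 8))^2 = ((1 7 8 4 5 9 3 14 13 10))^2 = (1 8 5 3 13)(4 9 14 10 7)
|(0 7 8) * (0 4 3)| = 5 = |(0 7 8 4 3)|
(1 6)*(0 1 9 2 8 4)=(0 1 6 9 2 8 4)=[1, 6, 8, 3, 0, 5, 9, 7, 4, 2]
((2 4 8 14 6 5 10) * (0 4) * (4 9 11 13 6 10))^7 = ((0 9 11 13 6 5 4 8 14 10 2))^7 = (0 8 13 2 4 11 10 5 9 14 6)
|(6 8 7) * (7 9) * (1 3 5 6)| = |(1 3 5 6 8 9 7)| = 7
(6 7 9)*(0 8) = (0 8)(6 7 9) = [8, 1, 2, 3, 4, 5, 7, 9, 0, 6]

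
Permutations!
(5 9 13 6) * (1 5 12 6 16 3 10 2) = (1 5 9 13 16 3 10 2)(6 12) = [0, 5, 1, 10, 4, 9, 12, 7, 8, 13, 2, 11, 6, 16, 14, 15, 3]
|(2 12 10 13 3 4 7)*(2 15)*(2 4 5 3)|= 12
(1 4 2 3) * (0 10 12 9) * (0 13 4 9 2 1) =(0 10 12 2 3)(1 9 13 4) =[10, 9, 3, 0, 1, 5, 6, 7, 8, 13, 12, 11, 2, 4]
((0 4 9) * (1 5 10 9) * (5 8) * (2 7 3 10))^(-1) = (0 9 10 3 7 2 5 8 1 4)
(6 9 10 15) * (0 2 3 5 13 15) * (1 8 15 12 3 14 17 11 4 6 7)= (0 2 14 17 11 4 6 9 10)(1 8 15 7)(3 5 13 12)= [2, 8, 14, 5, 6, 13, 9, 1, 15, 10, 0, 4, 3, 12, 17, 7, 16, 11]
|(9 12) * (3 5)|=|(3 5)(9 12)|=2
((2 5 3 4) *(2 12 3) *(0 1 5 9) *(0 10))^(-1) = (0 10 9 2 5 1)(3 12 4)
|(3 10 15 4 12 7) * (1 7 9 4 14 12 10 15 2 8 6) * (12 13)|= 13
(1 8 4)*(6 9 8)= (1 6 9 8 4)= [0, 6, 2, 3, 1, 5, 9, 7, 4, 8]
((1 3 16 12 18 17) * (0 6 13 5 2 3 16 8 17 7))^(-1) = ((0 6 13 5 2 3 8 17 1 16 12 18 7))^(-1) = (0 7 18 12 16 1 17 8 3 2 5 13 6)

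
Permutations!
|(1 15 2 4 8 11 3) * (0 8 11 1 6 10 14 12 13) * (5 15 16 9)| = |(0 8 1 16 9 5 15 2 4 11 3 6 10 14 12 13)| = 16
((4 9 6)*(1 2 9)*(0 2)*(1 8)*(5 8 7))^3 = (0 6 5)(1 9 7)(2 4 8)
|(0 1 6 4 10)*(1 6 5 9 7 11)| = |(0 6 4 10)(1 5 9 7 11)| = 20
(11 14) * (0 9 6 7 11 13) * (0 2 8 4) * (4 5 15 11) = (0 9 6 7 4)(2 8 5 15 11 14 13) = [9, 1, 8, 3, 0, 15, 7, 4, 5, 6, 10, 14, 12, 2, 13, 11]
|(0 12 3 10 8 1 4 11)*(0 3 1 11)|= 4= |(0 12 1 4)(3 10 8 11)|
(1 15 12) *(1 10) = (1 15 12 10) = [0, 15, 2, 3, 4, 5, 6, 7, 8, 9, 1, 11, 10, 13, 14, 12]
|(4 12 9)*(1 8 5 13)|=|(1 8 5 13)(4 12 9)|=12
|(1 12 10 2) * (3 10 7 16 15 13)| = 9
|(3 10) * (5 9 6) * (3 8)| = 3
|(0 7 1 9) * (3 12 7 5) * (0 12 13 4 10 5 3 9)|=|(0 3 13 4 10 5 9 12 7 1)|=10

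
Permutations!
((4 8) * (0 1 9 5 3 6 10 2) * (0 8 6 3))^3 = (0 5 9 1)(2 6 8 10 4)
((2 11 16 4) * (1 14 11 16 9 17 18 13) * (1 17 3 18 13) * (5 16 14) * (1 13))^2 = ((1 5 16 4 2 14 11 9 3 18 13 17))^2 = (1 16 2 11 3 13)(4 14 9 18 17 5)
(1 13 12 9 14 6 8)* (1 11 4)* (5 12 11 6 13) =(1 5 12 9 14 13 11 4)(6 8) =[0, 5, 2, 3, 1, 12, 8, 7, 6, 14, 10, 4, 9, 11, 13]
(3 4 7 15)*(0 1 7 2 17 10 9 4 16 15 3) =(0 1 7 3 16 15)(2 17 10 9 4) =[1, 7, 17, 16, 2, 5, 6, 3, 8, 4, 9, 11, 12, 13, 14, 0, 15, 10]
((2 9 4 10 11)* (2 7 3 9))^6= (11)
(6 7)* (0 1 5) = (0 1 5)(6 7) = [1, 5, 2, 3, 4, 0, 7, 6]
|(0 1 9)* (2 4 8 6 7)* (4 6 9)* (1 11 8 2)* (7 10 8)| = 10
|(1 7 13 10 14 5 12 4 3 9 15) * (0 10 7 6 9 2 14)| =|(0 10)(1 6 9 15)(2 14 5 12 4 3)(7 13)| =12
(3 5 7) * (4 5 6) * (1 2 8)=(1 2 8)(3 6 4 5 7)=[0, 2, 8, 6, 5, 7, 4, 3, 1]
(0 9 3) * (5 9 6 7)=(0 6 7 5 9 3)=[6, 1, 2, 0, 4, 9, 7, 5, 8, 3]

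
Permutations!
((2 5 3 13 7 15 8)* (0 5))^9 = (0 5 3 13 7 15 8 2)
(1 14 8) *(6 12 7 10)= (1 14 8)(6 12 7 10)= [0, 14, 2, 3, 4, 5, 12, 10, 1, 9, 6, 11, 7, 13, 8]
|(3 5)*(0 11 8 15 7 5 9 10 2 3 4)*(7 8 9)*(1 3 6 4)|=28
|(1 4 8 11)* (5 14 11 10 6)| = 8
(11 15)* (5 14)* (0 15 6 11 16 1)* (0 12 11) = [15, 12, 2, 3, 4, 14, 0, 7, 8, 9, 10, 6, 11, 13, 5, 16, 1] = (0 15 16 1 12 11 6)(5 14)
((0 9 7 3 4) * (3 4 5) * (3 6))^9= ((0 9 7 4)(3 5 6))^9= (0 9 7 4)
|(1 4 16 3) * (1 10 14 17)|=|(1 4 16 3 10 14 17)|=7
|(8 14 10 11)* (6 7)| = |(6 7)(8 14 10 11)| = 4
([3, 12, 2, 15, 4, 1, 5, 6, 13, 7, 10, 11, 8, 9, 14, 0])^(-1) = [15, 5, 2, 0, 4, 6, 7, 9, 12, 13, 10, 11, 1, 8, 14, 3]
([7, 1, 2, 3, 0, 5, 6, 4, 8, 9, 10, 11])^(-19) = [4, 1, 2, 3, 7, 5, 6, 0, 8, 9, 10, 11]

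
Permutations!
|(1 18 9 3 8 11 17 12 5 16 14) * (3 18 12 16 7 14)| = 10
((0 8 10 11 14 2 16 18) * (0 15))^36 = ((0 8 10 11 14 2 16 18 15))^36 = (18)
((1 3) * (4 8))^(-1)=(1 3)(4 8)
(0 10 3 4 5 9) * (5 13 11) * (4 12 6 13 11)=[10, 1, 2, 12, 11, 9, 13, 7, 8, 0, 3, 5, 6, 4]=(0 10 3 12 6 13 4 11 5 9)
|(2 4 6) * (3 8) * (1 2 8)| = 6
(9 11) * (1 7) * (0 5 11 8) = (0 5 11 9 8)(1 7) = [5, 7, 2, 3, 4, 11, 6, 1, 0, 8, 10, 9]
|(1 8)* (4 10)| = 2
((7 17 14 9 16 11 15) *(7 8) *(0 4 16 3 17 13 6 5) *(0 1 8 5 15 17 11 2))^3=(0 2 16 4)(1 13 5 7 15 8 6)(3 14 11 9 17)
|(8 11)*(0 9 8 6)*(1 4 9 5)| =8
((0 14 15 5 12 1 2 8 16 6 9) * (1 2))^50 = ((0 14 15 5 12 2 8 16 6 9))^50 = (16)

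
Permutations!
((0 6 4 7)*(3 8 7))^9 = (0 3)(4 7)(6 8)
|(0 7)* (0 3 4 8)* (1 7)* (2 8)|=7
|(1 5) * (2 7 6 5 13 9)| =|(1 13 9 2 7 6 5)| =7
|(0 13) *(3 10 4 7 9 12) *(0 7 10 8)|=|(0 13 7 9 12 3 8)(4 10)|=14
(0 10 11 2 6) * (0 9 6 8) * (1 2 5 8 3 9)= [10, 2, 3, 9, 4, 8, 1, 7, 0, 6, 11, 5]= (0 10 11 5 8)(1 2 3 9 6)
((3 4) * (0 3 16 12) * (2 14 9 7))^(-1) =((0 3 4 16 12)(2 14 9 7))^(-1) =(0 12 16 4 3)(2 7 9 14)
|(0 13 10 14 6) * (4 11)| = 10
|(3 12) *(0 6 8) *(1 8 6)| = |(0 1 8)(3 12)| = 6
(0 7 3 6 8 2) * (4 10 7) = [4, 1, 0, 6, 10, 5, 8, 3, 2, 9, 7] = (0 4 10 7 3 6 8 2)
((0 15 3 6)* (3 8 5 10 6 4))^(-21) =(0 5)(3 4)(6 8)(10 15)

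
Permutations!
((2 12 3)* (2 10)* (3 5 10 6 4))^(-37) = ((2 12 5 10)(3 6 4))^(-37) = (2 10 5 12)(3 4 6)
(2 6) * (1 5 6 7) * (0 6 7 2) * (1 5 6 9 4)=(0 9 4 1 6)(5 7)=[9, 6, 2, 3, 1, 7, 0, 5, 8, 4]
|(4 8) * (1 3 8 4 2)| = 4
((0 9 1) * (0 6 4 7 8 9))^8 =(1 4 8)(6 7 9)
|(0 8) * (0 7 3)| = 4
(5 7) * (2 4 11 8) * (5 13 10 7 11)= (2 4 5 11 8)(7 13 10)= [0, 1, 4, 3, 5, 11, 6, 13, 2, 9, 7, 8, 12, 10]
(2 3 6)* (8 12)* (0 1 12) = (0 1 12 8)(2 3 6) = [1, 12, 3, 6, 4, 5, 2, 7, 0, 9, 10, 11, 8]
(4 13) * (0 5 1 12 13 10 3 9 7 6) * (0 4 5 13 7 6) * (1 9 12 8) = (0 13 5 9 6 4 10 3 12 7)(1 8) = [13, 8, 2, 12, 10, 9, 4, 0, 1, 6, 3, 11, 7, 5]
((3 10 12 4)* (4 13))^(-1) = ((3 10 12 13 4))^(-1) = (3 4 13 12 10)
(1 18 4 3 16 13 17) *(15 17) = (1 18 4 3 16 13 15 17) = [0, 18, 2, 16, 3, 5, 6, 7, 8, 9, 10, 11, 12, 15, 14, 17, 13, 1, 4]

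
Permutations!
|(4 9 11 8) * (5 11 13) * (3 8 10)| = |(3 8 4 9 13 5 11 10)| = 8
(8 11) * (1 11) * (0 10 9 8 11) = (11)(0 10 9 8 1) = [10, 0, 2, 3, 4, 5, 6, 7, 1, 8, 9, 11]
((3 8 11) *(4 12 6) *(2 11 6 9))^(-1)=((2 11 3 8 6 4 12 9))^(-1)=(2 9 12 4 6 8 3 11)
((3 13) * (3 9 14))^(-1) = ((3 13 9 14))^(-1) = (3 14 9 13)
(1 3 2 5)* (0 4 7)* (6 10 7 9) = (0 4 9 6 10 7)(1 3 2 5) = [4, 3, 5, 2, 9, 1, 10, 0, 8, 6, 7]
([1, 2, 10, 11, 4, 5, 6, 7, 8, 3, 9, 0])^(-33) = [2, 10, 9, 0, 4, 5, 6, 7, 8, 11, 3, 1]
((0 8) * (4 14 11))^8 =(4 11 14)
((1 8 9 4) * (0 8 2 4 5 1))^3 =((0 8 9 5 1 2 4))^3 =(0 5 4 9 2 8 1)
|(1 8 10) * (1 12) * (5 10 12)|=|(1 8 12)(5 10)|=6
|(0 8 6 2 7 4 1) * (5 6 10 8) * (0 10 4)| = 20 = |(0 5 6 2 7)(1 10 8 4)|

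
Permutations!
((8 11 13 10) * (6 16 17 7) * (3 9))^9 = ((3 9)(6 16 17 7)(8 11 13 10))^9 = (3 9)(6 16 17 7)(8 11 13 10)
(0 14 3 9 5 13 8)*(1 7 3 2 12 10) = (0 14 2 12 10 1 7 3 9 5 13 8) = [14, 7, 12, 9, 4, 13, 6, 3, 0, 5, 1, 11, 10, 8, 2]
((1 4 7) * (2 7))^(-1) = (1 7 2 4)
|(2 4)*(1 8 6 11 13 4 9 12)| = 9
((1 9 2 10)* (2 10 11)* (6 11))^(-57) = (11)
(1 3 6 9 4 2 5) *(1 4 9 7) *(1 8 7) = [0, 3, 5, 6, 2, 4, 1, 8, 7, 9] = (9)(1 3 6)(2 5 4)(7 8)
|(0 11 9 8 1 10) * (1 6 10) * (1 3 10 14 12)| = 10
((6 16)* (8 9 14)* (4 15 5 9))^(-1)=((4 15 5 9 14 8)(6 16))^(-1)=(4 8 14 9 5 15)(6 16)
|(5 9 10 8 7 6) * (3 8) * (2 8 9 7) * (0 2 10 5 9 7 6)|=6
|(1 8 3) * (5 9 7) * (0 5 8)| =|(0 5 9 7 8 3 1)| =7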